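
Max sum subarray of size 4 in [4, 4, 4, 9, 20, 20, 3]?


[0:4]: 21
[1:5]: 37
[2:6]: 53
[3:7]: 52

Max: 53 at [2:6]


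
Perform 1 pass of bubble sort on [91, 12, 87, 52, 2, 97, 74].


Initial: [91, 12, 87, 52, 2, 97, 74]
Pass 1: [12, 87, 52, 2, 91, 74, 97] (5 swaps)

After 1 pass: [12, 87, 52, 2, 91, 74, 97]


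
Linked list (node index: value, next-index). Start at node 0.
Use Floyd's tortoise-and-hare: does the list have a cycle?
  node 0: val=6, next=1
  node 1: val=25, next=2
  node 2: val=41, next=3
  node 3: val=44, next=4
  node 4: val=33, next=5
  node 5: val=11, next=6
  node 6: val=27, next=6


Floyd's tortoise (slow, +1) and hare (fast, +2):
  init: slow=0, fast=0
  step 1: slow=1, fast=2
  step 2: slow=2, fast=4
  step 3: slow=3, fast=6
  step 4: slow=4, fast=6
  step 5: slow=5, fast=6
  step 6: slow=6, fast=6
  slow == fast at node 6: cycle detected

Cycle: yes


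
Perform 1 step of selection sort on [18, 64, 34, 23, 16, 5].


Initial: [18, 64, 34, 23, 16, 5]
Step 1: min=5 at 5
  Swap: [5, 64, 34, 23, 16, 18]

After 1 step: [5, 64, 34, 23, 16, 18]


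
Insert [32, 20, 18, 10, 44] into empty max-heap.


Insert 32: [32]
Insert 20: [32, 20]
Insert 18: [32, 20, 18]
Insert 10: [32, 20, 18, 10]
Insert 44: [44, 32, 18, 10, 20]

Final heap: [44, 32, 18, 10, 20]


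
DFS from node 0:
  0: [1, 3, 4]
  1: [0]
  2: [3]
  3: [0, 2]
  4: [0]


Visit 0, push [4, 3, 1]
Visit 1, push []
Visit 3, push [2]
Visit 2, push []
Visit 4, push []

DFS order: [0, 1, 3, 2, 4]


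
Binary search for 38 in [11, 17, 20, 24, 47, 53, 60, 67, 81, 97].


Step 1: lo=0, hi=9, mid=4, val=47
Step 2: lo=0, hi=3, mid=1, val=17
Step 3: lo=2, hi=3, mid=2, val=20
Step 4: lo=3, hi=3, mid=3, val=24

Not found


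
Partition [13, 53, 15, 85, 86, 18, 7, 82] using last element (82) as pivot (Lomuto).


Pivot: 82
  13 <= 82: advance i (no swap)
  53 <= 82: advance i (no swap)
  15 <= 82: advance i (no swap)
  18 <= 82: swap -> [13, 53, 15, 18, 86, 85, 7, 82]
  7 <= 82: swap -> [13, 53, 15, 18, 7, 85, 86, 82]
Place pivot at 5: [13, 53, 15, 18, 7, 82, 86, 85]

Partitioned: [13, 53, 15, 18, 7, 82, 86, 85]


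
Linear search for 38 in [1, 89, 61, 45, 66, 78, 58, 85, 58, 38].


i=0: 1!=38
i=1: 89!=38
i=2: 61!=38
i=3: 45!=38
i=4: 66!=38
i=5: 78!=38
i=6: 58!=38
i=7: 85!=38
i=8: 58!=38
i=9: 38==38 found!

Found at 9, 10 comps


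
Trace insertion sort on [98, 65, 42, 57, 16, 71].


Initial: [98, 65, 42, 57, 16, 71]
Insert 65: [65, 98, 42, 57, 16, 71]
Insert 42: [42, 65, 98, 57, 16, 71]
Insert 57: [42, 57, 65, 98, 16, 71]
Insert 16: [16, 42, 57, 65, 98, 71]
Insert 71: [16, 42, 57, 65, 71, 98]

Sorted: [16, 42, 57, 65, 71, 98]


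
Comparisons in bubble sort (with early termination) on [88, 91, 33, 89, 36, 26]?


Algorithm: bubble sort (with early termination)
Input: [88, 91, 33, 89, 36, 26]
Sorted: [26, 33, 36, 88, 89, 91]

15


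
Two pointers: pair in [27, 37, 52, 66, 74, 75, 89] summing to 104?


lo=0(27)+hi=6(89)=116
lo=0(27)+hi=5(75)=102
lo=1(37)+hi=5(75)=112
lo=1(37)+hi=4(74)=111
lo=1(37)+hi=3(66)=103
lo=2(52)+hi=3(66)=118

No pair found


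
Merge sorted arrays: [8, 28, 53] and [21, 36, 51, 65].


Take 8 from A
Take 21 from B
Take 28 from A
Take 36 from B
Take 51 from B
Take 53 from A

Merged: [8, 21, 28, 36, 51, 53, 65]


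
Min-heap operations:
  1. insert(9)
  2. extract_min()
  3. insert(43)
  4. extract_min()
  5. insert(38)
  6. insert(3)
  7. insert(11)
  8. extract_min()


insert(9) -> [9]
extract_min()->9, []
insert(43) -> [43]
extract_min()->43, []
insert(38) -> [38]
insert(3) -> [3, 38]
insert(11) -> [3, 38, 11]
extract_min()->3, [11, 38]

Final heap: [11, 38]


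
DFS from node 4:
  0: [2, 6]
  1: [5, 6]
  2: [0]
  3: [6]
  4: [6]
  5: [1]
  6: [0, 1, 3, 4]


Visit 4, push [6]
Visit 6, push [3, 1, 0]
Visit 0, push [2]
Visit 2, push []
Visit 1, push [5]
Visit 5, push []
Visit 3, push []

DFS order: [4, 6, 0, 2, 1, 5, 3]


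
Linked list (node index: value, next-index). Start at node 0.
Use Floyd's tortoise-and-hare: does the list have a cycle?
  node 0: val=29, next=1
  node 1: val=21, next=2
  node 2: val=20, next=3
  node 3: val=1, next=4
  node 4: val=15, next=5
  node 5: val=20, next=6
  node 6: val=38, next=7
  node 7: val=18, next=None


Floyd's tortoise (slow, +1) and hare (fast, +2):
  init: slow=0, fast=0
  step 1: slow=1, fast=2
  step 2: slow=2, fast=4
  step 3: slow=3, fast=6
  step 4: fast 6->7->None, no cycle

Cycle: no


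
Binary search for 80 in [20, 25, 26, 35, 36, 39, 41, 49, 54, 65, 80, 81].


Step 1: lo=0, hi=11, mid=5, val=39
Step 2: lo=6, hi=11, mid=8, val=54
Step 3: lo=9, hi=11, mid=10, val=80

Found at index 10


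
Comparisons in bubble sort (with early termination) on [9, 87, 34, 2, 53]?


Algorithm: bubble sort (with early termination)
Input: [9, 87, 34, 2, 53]
Sorted: [2, 9, 34, 53, 87]

10


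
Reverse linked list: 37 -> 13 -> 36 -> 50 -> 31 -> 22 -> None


Step 1: curr=37, set curr.next=prev(None) | reversed so far: 37
Step 2: curr=13, set curr.next=prev(37) | reversed so far: 13 -> 37
Step 3: curr=36, set curr.next=prev(13) | reversed so far: 36 -> 13 -> 37
Step 4: curr=50, set curr.next=prev(36) | reversed so far: 50 -> 36 -> 13 -> 37
Step 5: curr=31, set curr.next=prev(50) | reversed so far: 31 -> 50 -> 36 -> 13 -> 37
Step 6: curr=22, set curr.next=prev(31) | reversed so far: 22 -> 31 -> 50 -> 36 -> 13 -> 37

22 -> 31 -> 50 -> 36 -> 13 -> 37 -> None


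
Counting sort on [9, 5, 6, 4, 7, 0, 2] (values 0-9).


Input: [9, 5, 6, 4, 7, 0, 2]
Counts: [1, 0, 1, 0, 1, 1, 1, 1, 0, 1]

Sorted: [0, 2, 4, 5, 6, 7, 9]


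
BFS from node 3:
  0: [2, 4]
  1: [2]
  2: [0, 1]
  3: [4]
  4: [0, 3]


Visit 3, enqueue [4]
Visit 4, enqueue [0]
Visit 0, enqueue [2]
Visit 2, enqueue [1]
Visit 1, enqueue []

BFS order: [3, 4, 0, 2, 1]


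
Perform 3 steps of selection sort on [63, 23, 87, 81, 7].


Initial: [63, 23, 87, 81, 7]
Step 1: min=7 at 4
  Swap: [7, 23, 87, 81, 63]
Step 2: min=23 at 1
  Swap: [7, 23, 87, 81, 63]
Step 3: min=63 at 4
  Swap: [7, 23, 63, 81, 87]

After 3 steps: [7, 23, 63, 81, 87]


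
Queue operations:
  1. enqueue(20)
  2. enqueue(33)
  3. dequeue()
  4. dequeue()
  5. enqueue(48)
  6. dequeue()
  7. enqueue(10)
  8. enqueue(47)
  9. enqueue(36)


enqueue(20) -> [20]
enqueue(33) -> [20, 33]
dequeue()->20, [33]
dequeue()->33, []
enqueue(48) -> [48]
dequeue()->48, []
enqueue(10) -> [10]
enqueue(47) -> [10, 47]
enqueue(36) -> [10, 47, 36]

Final queue: [10, 47, 36]


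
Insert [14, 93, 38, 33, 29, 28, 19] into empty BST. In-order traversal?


Insert 14: root
Insert 93: R from 14
Insert 38: R from 14 -> L from 93
Insert 33: R from 14 -> L from 93 -> L from 38
Insert 29: R from 14 -> L from 93 -> L from 38 -> L from 33
Insert 28: R from 14 -> L from 93 -> L from 38 -> L from 33 -> L from 29
Insert 19: R from 14 -> L from 93 -> L from 38 -> L from 33 -> L from 29 -> L from 28

In-order: [14, 19, 28, 29, 33, 38, 93]


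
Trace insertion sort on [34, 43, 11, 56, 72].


Initial: [34, 43, 11, 56, 72]
Insert 43: [34, 43, 11, 56, 72]
Insert 11: [11, 34, 43, 56, 72]
Insert 56: [11, 34, 43, 56, 72]
Insert 72: [11, 34, 43, 56, 72]

Sorted: [11, 34, 43, 56, 72]


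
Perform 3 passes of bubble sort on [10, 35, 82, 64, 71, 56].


Initial: [10, 35, 82, 64, 71, 56]
Pass 1: [10, 35, 64, 71, 56, 82] (3 swaps)
Pass 2: [10, 35, 64, 56, 71, 82] (1 swaps)
Pass 3: [10, 35, 56, 64, 71, 82] (1 swaps)

After 3 passes: [10, 35, 56, 64, 71, 82]


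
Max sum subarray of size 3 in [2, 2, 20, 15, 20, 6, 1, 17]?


[0:3]: 24
[1:4]: 37
[2:5]: 55
[3:6]: 41
[4:7]: 27
[5:8]: 24

Max: 55 at [2:5]


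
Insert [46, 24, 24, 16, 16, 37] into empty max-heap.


Insert 46: [46]
Insert 24: [46, 24]
Insert 24: [46, 24, 24]
Insert 16: [46, 24, 24, 16]
Insert 16: [46, 24, 24, 16, 16]
Insert 37: [46, 24, 37, 16, 16, 24]

Final heap: [46, 24, 37, 16, 16, 24]


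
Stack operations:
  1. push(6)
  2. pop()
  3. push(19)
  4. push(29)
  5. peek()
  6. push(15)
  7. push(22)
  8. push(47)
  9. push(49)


push(6) -> [6]
pop()->6, []
push(19) -> [19]
push(29) -> [19, 29]
peek()->29
push(15) -> [19, 29, 15]
push(22) -> [19, 29, 15, 22]
push(47) -> [19, 29, 15, 22, 47]
push(49) -> [19, 29, 15, 22, 47, 49]

Final stack: [19, 29, 15, 22, 47, 49]


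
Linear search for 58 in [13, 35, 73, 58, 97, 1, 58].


i=0: 13!=58
i=1: 35!=58
i=2: 73!=58
i=3: 58==58 found!

Found at 3, 4 comps


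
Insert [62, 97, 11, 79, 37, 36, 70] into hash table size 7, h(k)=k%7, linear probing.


Insert 62: h=6 -> slot 6
Insert 97: h=6, 1 probes -> slot 0
Insert 11: h=4 -> slot 4
Insert 79: h=2 -> slot 2
Insert 37: h=2, 1 probes -> slot 3
Insert 36: h=1 -> slot 1
Insert 70: h=0, 5 probes -> slot 5

Table: [97, 36, 79, 37, 11, 70, 62]


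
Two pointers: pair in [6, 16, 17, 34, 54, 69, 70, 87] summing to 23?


lo=0(6)+hi=7(87)=93
lo=0(6)+hi=6(70)=76
lo=0(6)+hi=5(69)=75
lo=0(6)+hi=4(54)=60
lo=0(6)+hi=3(34)=40
lo=0(6)+hi=2(17)=23

Yes: 6+17=23


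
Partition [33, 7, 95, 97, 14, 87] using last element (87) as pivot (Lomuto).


Pivot: 87
  33 <= 87: advance i (no swap)
  7 <= 87: advance i (no swap)
  14 <= 87: swap -> [33, 7, 14, 97, 95, 87]
Place pivot at 3: [33, 7, 14, 87, 95, 97]

Partitioned: [33, 7, 14, 87, 95, 97]


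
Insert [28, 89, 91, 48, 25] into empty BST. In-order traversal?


Insert 28: root
Insert 89: R from 28
Insert 91: R from 28 -> R from 89
Insert 48: R from 28 -> L from 89
Insert 25: L from 28

In-order: [25, 28, 48, 89, 91]


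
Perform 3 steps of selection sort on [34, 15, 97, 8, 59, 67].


Initial: [34, 15, 97, 8, 59, 67]
Step 1: min=8 at 3
  Swap: [8, 15, 97, 34, 59, 67]
Step 2: min=15 at 1
  Swap: [8, 15, 97, 34, 59, 67]
Step 3: min=34 at 3
  Swap: [8, 15, 34, 97, 59, 67]

After 3 steps: [8, 15, 34, 97, 59, 67]


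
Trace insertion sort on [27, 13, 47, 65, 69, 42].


Initial: [27, 13, 47, 65, 69, 42]
Insert 13: [13, 27, 47, 65, 69, 42]
Insert 47: [13, 27, 47, 65, 69, 42]
Insert 65: [13, 27, 47, 65, 69, 42]
Insert 69: [13, 27, 47, 65, 69, 42]
Insert 42: [13, 27, 42, 47, 65, 69]

Sorted: [13, 27, 42, 47, 65, 69]


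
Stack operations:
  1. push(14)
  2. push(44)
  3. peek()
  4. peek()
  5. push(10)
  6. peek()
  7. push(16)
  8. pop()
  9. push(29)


push(14) -> [14]
push(44) -> [14, 44]
peek()->44
peek()->44
push(10) -> [14, 44, 10]
peek()->10
push(16) -> [14, 44, 10, 16]
pop()->16, [14, 44, 10]
push(29) -> [14, 44, 10, 29]

Final stack: [14, 44, 10, 29]


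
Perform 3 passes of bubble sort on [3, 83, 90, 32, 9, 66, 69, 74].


Initial: [3, 83, 90, 32, 9, 66, 69, 74]
Pass 1: [3, 83, 32, 9, 66, 69, 74, 90] (5 swaps)
Pass 2: [3, 32, 9, 66, 69, 74, 83, 90] (5 swaps)
Pass 3: [3, 9, 32, 66, 69, 74, 83, 90] (1 swaps)

After 3 passes: [3, 9, 32, 66, 69, 74, 83, 90]


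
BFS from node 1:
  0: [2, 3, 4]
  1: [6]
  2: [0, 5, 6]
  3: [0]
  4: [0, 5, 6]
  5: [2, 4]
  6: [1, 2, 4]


Visit 1, enqueue [6]
Visit 6, enqueue [2, 4]
Visit 2, enqueue [0, 5]
Visit 4, enqueue []
Visit 0, enqueue [3]
Visit 5, enqueue []
Visit 3, enqueue []

BFS order: [1, 6, 2, 4, 0, 5, 3]


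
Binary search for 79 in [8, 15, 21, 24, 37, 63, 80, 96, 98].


Step 1: lo=0, hi=8, mid=4, val=37
Step 2: lo=5, hi=8, mid=6, val=80
Step 3: lo=5, hi=5, mid=5, val=63

Not found


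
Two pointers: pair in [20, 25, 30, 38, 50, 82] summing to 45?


lo=0(20)+hi=5(82)=102
lo=0(20)+hi=4(50)=70
lo=0(20)+hi=3(38)=58
lo=0(20)+hi=2(30)=50
lo=0(20)+hi=1(25)=45

Yes: 20+25=45


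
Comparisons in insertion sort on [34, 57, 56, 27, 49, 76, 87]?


Algorithm: insertion sort
Input: [34, 57, 56, 27, 49, 76, 87]
Sorted: [27, 34, 49, 56, 57, 76, 87]

11


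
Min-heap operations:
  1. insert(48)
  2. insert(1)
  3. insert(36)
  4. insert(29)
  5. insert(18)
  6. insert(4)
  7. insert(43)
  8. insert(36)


insert(48) -> [48]
insert(1) -> [1, 48]
insert(36) -> [1, 48, 36]
insert(29) -> [1, 29, 36, 48]
insert(18) -> [1, 18, 36, 48, 29]
insert(4) -> [1, 18, 4, 48, 29, 36]
insert(43) -> [1, 18, 4, 48, 29, 36, 43]
insert(36) -> [1, 18, 4, 36, 29, 36, 43, 48]

Final heap: [1, 18, 4, 36, 29, 36, 43, 48]


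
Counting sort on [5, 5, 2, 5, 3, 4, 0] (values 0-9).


Input: [5, 5, 2, 5, 3, 4, 0]
Counts: [1, 0, 1, 1, 1, 3, 0, 0, 0, 0]

Sorted: [0, 2, 3, 4, 5, 5, 5]


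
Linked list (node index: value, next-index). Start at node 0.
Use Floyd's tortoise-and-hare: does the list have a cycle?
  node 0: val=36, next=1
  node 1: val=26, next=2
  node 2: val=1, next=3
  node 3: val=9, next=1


Floyd's tortoise (slow, +1) and hare (fast, +2):
  init: slow=0, fast=0
  step 1: slow=1, fast=2
  step 2: slow=2, fast=1
  step 3: slow=3, fast=3
  slow == fast at node 3: cycle detected

Cycle: yes


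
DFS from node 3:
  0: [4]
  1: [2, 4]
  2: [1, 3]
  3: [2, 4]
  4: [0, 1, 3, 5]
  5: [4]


Visit 3, push [4, 2]
Visit 2, push [1]
Visit 1, push [4]
Visit 4, push [5, 0]
Visit 0, push []
Visit 5, push []

DFS order: [3, 2, 1, 4, 0, 5]


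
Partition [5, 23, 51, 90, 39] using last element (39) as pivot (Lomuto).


Pivot: 39
  5 <= 39: advance i (no swap)
  23 <= 39: advance i (no swap)
Place pivot at 2: [5, 23, 39, 90, 51]

Partitioned: [5, 23, 39, 90, 51]


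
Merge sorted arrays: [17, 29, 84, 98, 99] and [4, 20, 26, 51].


Take 4 from B
Take 17 from A
Take 20 from B
Take 26 from B
Take 29 from A
Take 51 from B

Merged: [4, 17, 20, 26, 29, 51, 84, 98, 99]


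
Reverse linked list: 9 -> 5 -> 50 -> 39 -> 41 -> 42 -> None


Step 1: curr=9, set curr.next=prev(None) | reversed so far: 9
Step 2: curr=5, set curr.next=prev(9) | reversed so far: 5 -> 9
Step 3: curr=50, set curr.next=prev(5) | reversed so far: 50 -> 5 -> 9
Step 4: curr=39, set curr.next=prev(50) | reversed so far: 39 -> 50 -> 5 -> 9
Step 5: curr=41, set curr.next=prev(39) | reversed so far: 41 -> 39 -> 50 -> 5 -> 9
Step 6: curr=42, set curr.next=prev(41) | reversed so far: 42 -> 41 -> 39 -> 50 -> 5 -> 9

42 -> 41 -> 39 -> 50 -> 5 -> 9 -> None


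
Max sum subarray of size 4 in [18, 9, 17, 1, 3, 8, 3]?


[0:4]: 45
[1:5]: 30
[2:6]: 29
[3:7]: 15

Max: 45 at [0:4]


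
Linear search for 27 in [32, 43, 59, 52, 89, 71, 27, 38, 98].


i=0: 32!=27
i=1: 43!=27
i=2: 59!=27
i=3: 52!=27
i=4: 89!=27
i=5: 71!=27
i=6: 27==27 found!

Found at 6, 7 comps


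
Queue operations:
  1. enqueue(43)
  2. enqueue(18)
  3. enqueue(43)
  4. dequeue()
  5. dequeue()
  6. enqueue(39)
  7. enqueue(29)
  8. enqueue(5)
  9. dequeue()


enqueue(43) -> [43]
enqueue(18) -> [43, 18]
enqueue(43) -> [43, 18, 43]
dequeue()->43, [18, 43]
dequeue()->18, [43]
enqueue(39) -> [43, 39]
enqueue(29) -> [43, 39, 29]
enqueue(5) -> [43, 39, 29, 5]
dequeue()->43, [39, 29, 5]

Final queue: [39, 29, 5]


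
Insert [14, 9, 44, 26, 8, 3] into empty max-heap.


Insert 14: [14]
Insert 9: [14, 9]
Insert 44: [44, 9, 14]
Insert 26: [44, 26, 14, 9]
Insert 8: [44, 26, 14, 9, 8]
Insert 3: [44, 26, 14, 9, 8, 3]

Final heap: [44, 26, 14, 9, 8, 3]


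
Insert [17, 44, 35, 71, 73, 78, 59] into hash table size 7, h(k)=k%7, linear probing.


Insert 17: h=3 -> slot 3
Insert 44: h=2 -> slot 2
Insert 35: h=0 -> slot 0
Insert 71: h=1 -> slot 1
Insert 73: h=3, 1 probes -> slot 4
Insert 78: h=1, 4 probes -> slot 5
Insert 59: h=3, 3 probes -> slot 6

Table: [35, 71, 44, 17, 73, 78, 59]


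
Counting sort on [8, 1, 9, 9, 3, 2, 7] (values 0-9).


Input: [8, 1, 9, 9, 3, 2, 7]
Counts: [0, 1, 1, 1, 0, 0, 0, 1, 1, 2]

Sorted: [1, 2, 3, 7, 8, 9, 9]


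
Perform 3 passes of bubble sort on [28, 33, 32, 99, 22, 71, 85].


Initial: [28, 33, 32, 99, 22, 71, 85]
Pass 1: [28, 32, 33, 22, 71, 85, 99] (4 swaps)
Pass 2: [28, 32, 22, 33, 71, 85, 99] (1 swaps)
Pass 3: [28, 22, 32, 33, 71, 85, 99] (1 swaps)

After 3 passes: [28, 22, 32, 33, 71, 85, 99]


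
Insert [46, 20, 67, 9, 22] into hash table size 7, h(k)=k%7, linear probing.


Insert 46: h=4 -> slot 4
Insert 20: h=6 -> slot 6
Insert 67: h=4, 1 probes -> slot 5
Insert 9: h=2 -> slot 2
Insert 22: h=1 -> slot 1

Table: [None, 22, 9, None, 46, 67, 20]


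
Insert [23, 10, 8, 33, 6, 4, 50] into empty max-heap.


Insert 23: [23]
Insert 10: [23, 10]
Insert 8: [23, 10, 8]
Insert 33: [33, 23, 8, 10]
Insert 6: [33, 23, 8, 10, 6]
Insert 4: [33, 23, 8, 10, 6, 4]
Insert 50: [50, 23, 33, 10, 6, 4, 8]

Final heap: [50, 23, 33, 10, 6, 4, 8]


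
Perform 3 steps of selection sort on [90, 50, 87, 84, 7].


Initial: [90, 50, 87, 84, 7]
Step 1: min=7 at 4
  Swap: [7, 50, 87, 84, 90]
Step 2: min=50 at 1
  Swap: [7, 50, 87, 84, 90]
Step 3: min=84 at 3
  Swap: [7, 50, 84, 87, 90]

After 3 steps: [7, 50, 84, 87, 90]


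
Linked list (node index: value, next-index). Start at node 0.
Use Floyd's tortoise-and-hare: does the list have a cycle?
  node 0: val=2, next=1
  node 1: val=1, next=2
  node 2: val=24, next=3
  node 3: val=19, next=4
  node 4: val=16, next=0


Floyd's tortoise (slow, +1) and hare (fast, +2):
  init: slow=0, fast=0
  step 1: slow=1, fast=2
  step 2: slow=2, fast=4
  step 3: slow=3, fast=1
  step 4: slow=4, fast=3
  step 5: slow=0, fast=0
  slow == fast at node 0: cycle detected

Cycle: yes


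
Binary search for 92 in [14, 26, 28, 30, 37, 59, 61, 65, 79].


Step 1: lo=0, hi=8, mid=4, val=37
Step 2: lo=5, hi=8, mid=6, val=61
Step 3: lo=7, hi=8, mid=7, val=65
Step 4: lo=8, hi=8, mid=8, val=79

Not found


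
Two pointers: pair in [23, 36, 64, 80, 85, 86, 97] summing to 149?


lo=0(23)+hi=6(97)=120
lo=1(36)+hi=6(97)=133
lo=2(64)+hi=6(97)=161
lo=2(64)+hi=5(86)=150
lo=2(64)+hi=4(85)=149

Yes: 64+85=149


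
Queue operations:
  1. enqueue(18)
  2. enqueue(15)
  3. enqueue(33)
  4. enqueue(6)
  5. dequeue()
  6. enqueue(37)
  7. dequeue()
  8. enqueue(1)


enqueue(18) -> [18]
enqueue(15) -> [18, 15]
enqueue(33) -> [18, 15, 33]
enqueue(6) -> [18, 15, 33, 6]
dequeue()->18, [15, 33, 6]
enqueue(37) -> [15, 33, 6, 37]
dequeue()->15, [33, 6, 37]
enqueue(1) -> [33, 6, 37, 1]

Final queue: [33, 6, 37, 1]


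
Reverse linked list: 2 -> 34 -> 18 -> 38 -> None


Step 1: curr=2, set curr.next=prev(None) | reversed so far: 2
Step 2: curr=34, set curr.next=prev(2) | reversed so far: 34 -> 2
Step 3: curr=18, set curr.next=prev(34) | reversed so far: 18 -> 34 -> 2
Step 4: curr=38, set curr.next=prev(18) | reversed so far: 38 -> 18 -> 34 -> 2

38 -> 18 -> 34 -> 2 -> None


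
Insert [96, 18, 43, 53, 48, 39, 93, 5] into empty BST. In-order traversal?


Insert 96: root
Insert 18: L from 96
Insert 43: L from 96 -> R from 18
Insert 53: L from 96 -> R from 18 -> R from 43
Insert 48: L from 96 -> R from 18 -> R from 43 -> L from 53
Insert 39: L from 96 -> R from 18 -> L from 43
Insert 93: L from 96 -> R from 18 -> R from 43 -> R from 53
Insert 5: L from 96 -> L from 18

In-order: [5, 18, 39, 43, 48, 53, 93, 96]


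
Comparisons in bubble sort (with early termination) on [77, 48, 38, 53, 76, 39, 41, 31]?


Algorithm: bubble sort (with early termination)
Input: [77, 48, 38, 53, 76, 39, 41, 31]
Sorted: [31, 38, 39, 41, 48, 53, 76, 77]

28


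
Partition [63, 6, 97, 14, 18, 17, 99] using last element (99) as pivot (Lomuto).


Pivot: 99
  63 <= 99: advance i (no swap)
  6 <= 99: advance i (no swap)
  97 <= 99: advance i (no swap)
  14 <= 99: advance i (no swap)
  18 <= 99: advance i (no swap)
  17 <= 99: advance i (no swap)
Place pivot at 6: [63, 6, 97, 14, 18, 17, 99]

Partitioned: [63, 6, 97, 14, 18, 17, 99]


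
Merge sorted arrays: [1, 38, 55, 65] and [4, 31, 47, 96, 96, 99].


Take 1 from A
Take 4 from B
Take 31 from B
Take 38 from A
Take 47 from B
Take 55 from A
Take 65 from A

Merged: [1, 4, 31, 38, 47, 55, 65, 96, 96, 99]


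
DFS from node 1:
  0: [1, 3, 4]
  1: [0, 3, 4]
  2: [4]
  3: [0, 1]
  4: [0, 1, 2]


Visit 1, push [4, 3, 0]
Visit 0, push [4, 3]
Visit 3, push []
Visit 4, push [2]
Visit 2, push []

DFS order: [1, 0, 3, 4, 2]


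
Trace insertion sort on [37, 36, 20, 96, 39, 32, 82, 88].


Initial: [37, 36, 20, 96, 39, 32, 82, 88]
Insert 36: [36, 37, 20, 96, 39, 32, 82, 88]
Insert 20: [20, 36, 37, 96, 39, 32, 82, 88]
Insert 96: [20, 36, 37, 96, 39, 32, 82, 88]
Insert 39: [20, 36, 37, 39, 96, 32, 82, 88]
Insert 32: [20, 32, 36, 37, 39, 96, 82, 88]
Insert 82: [20, 32, 36, 37, 39, 82, 96, 88]
Insert 88: [20, 32, 36, 37, 39, 82, 88, 96]

Sorted: [20, 32, 36, 37, 39, 82, 88, 96]


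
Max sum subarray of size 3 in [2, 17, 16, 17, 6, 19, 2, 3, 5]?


[0:3]: 35
[1:4]: 50
[2:5]: 39
[3:6]: 42
[4:7]: 27
[5:8]: 24
[6:9]: 10

Max: 50 at [1:4]


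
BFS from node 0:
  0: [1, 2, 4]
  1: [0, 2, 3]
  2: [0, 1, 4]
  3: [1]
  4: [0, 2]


Visit 0, enqueue [1, 2, 4]
Visit 1, enqueue [3]
Visit 2, enqueue []
Visit 4, enqueue []
Visit 3, enqueue []

BFS order: [0, 1, 2, 4, 3]


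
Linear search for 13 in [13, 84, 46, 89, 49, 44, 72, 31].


i=0: 13==13 found!

Found at 0, 1 comps


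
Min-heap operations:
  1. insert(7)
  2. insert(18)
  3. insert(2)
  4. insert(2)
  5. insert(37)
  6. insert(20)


insert(7) -> [7]
insert(18) -> [7, 18]
insert(2) -> [2, 18, 7]
insert(2) -> [2, 2, 7, 18]
insert(37) -> [2, 2, 7, 18, 37]
insert(20) -> [2, 2, 7, 18, 37, 20]

Final heap: [2, 2, 7, 18, 37, 20]


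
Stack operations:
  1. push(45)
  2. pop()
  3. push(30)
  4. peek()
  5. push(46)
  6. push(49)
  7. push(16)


push(45) -> [45]
pop()->45, []
push(30) -> [30]
peek()->30
push(46) -> [30, 46]
push(49) -> [30, 46, 49]
push(16) -> [30, 46, 49, 16]

Final stack: [30, 46, 49, 16]


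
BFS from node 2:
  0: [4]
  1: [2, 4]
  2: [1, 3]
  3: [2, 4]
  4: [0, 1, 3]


Visit 2, enqueue [1, 3]
Visit 1, enqueue [4]
Visit 3, enqueue []
Visit 4, enqueue [0]
Visit 0, enqueue []

BFS order: [2, 1, 3, 4, 0]


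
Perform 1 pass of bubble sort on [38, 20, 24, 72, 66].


Initial: [38, 20, 24, 72, 66]
Pass 1: [20, 24, 38, 66, 72] (3 swaps)

After 1 pass: [20, 24, 38, 66, 72]


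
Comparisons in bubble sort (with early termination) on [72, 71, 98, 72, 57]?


Algorithm: bubble sort (with early termination)
Input: [72, 71, 98, 72, 57]
Sorted: [57, 71, 72, 72, 98]

10


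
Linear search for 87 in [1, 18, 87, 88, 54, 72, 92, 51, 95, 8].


i=0: 1!=87
i=1: 18!=87
i=2: 87==87 found!

Found at 2, 3 comps


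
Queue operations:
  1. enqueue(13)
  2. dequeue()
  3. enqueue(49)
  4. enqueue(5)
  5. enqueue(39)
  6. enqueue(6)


enqueue(13) -> [13]
dequeue()->13, []
enqueue(49) -> [49]
enqueue(5) -> [49, 5]
enqueue(39) -> [49, 5, 39]
enqueue(6) -> [49, 5, 39, 6]

Final queue: [49, 5, 39, 6]


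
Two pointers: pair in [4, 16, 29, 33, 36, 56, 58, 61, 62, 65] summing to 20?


lo=0(4)+hi=9(65)=69
lo=0(4)+hi=8(62)=66
lo=0(4)+hi=7(61)=65
lo=0(4)+hi=6(58)=62
lo=0(4)+hi=5(56)=60
lo=0(4)+hi=4(36)=40
lo=0(4)+hi=3(33)=37
lo=0(4)+hi=2(29)=33
lo=0(4)+hi=1(16)=20

Yes: 4+16=20


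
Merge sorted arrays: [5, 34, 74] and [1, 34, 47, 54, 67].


Take 1 from B
Take 5 from A
Take 34 from A
Take 34 from B
Take 47 from B
Take 54 from B
Take 67 from B

Merged: [1, 5, 34, 34, 47, 54, 67, 74]


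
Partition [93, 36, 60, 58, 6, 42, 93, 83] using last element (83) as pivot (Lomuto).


Pivot: 83
  36 <= 83: swap -> [36, 93, 60, 58, 6, 42, 93, 83]
  60 <= 83: swap -> [36, 60, 93, 58, 6, 42, 93, 83]
  58 <= 83: swap -> [36, 60, 58, 93, 6, 42, 93, 83]
  6 <= 83: swap -> [36, 60, 58, 6, 93, 42, 93, 83]
  42 <= 83: swap -> [36, 60, 58, 6, 42, 93, 93, 83]
Place pivot at 5: [36, 60, 58, 6, 42, 83, 93, 93]

Partitioned: [36, 60, 58, 6, 42, 83, 93, 93]


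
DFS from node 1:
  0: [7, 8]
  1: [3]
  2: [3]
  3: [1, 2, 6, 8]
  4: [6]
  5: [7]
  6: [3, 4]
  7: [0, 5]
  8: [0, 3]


Visit 1, push [3]
Visit 3, push [8, 6, 2]
Visit 2, push []
Visit 6, push [4]
Visit 4, push []
Visit 8, push [0]
Visit 0, push [7]
Visit 7, push [5]
Visit 5, push []

DFS order: [1, 3, 2, 6, 4, 8, 0, 7, 5]


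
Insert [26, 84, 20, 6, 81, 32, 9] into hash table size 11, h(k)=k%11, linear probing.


Insert 26: h=4 -> slot 4
Insert 84: h=7 -> slot 7
Insert 20: h=9 -> slot 9
Insert 6: h=6 -> slot 6
Insert 81: h=4, 1 probes -> slot 5
Insert 32: h=10 -> slot 10
Insert 9: h=9, 2 probes -> slot 0

Table: [9, None, None, None, 26, 81, 6, 84, None, 20, 32]


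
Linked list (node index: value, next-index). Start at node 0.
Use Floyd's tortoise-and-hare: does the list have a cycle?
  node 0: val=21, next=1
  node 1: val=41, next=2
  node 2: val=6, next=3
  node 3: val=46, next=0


Floyd's tortoise (slow, +1) and hare (fast, +2):
  init: slow=0, fast=0
  step 1: slow=1, fast=2
  step 2: slow=2, fast=0
  step 3: slow=3, fast=2
  step 4: slow=0, fast=0
  slow == fast at node 0: cycle detected

Cycle: yes


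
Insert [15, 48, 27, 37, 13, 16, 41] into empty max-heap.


Insert 15: [15]
Insert 48: [48, 15]
Insert 27: [48, 15, 27]
Insert 37: [48, 37, 27, 15]
Insert 13: [48, 37, 27, 15, 13]
Insert 16: [48, 37, 27, 15, 13, 16]
Insert 41: [48, 37, 41, 15, 13, 16, 27]

Final heap: [48, 37, 41, 15, 13, 16, 27]


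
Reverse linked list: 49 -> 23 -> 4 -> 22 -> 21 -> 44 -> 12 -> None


Step 1: curr=49, set curr.next=prev(None) | reversed so far: 49
Step 2: curr=23, set curr.next=prev(49) | reversed so far: 23 -> 49
Step 3: curr=4, set curr.next=prev(23) | reversed so far: 4 -> 23 -> 49
Step 4: curr=22, set curr.next=prev(4) | reversed so far: 22 -> 4 -> 23 -> 49
Step 5: curr=21, set curr.next=prev(22) | reversed so far: 21 -> 22 -> 4 -> 23 -> 49
Step 6: curr=44, set curr.next=prev(21) | reversed so far: 44 -> 21 -> 22 -> 4 -> 23 -> 49
Step 7: curr=12, set curr.next=prev(44) | reversed so far: 12 -> 44 -> 21 -> 22 -> 4 -> 23 -> 49

12 -> 44 -> 21 -> 22 -> 4 -> 23 -> 49 -> None


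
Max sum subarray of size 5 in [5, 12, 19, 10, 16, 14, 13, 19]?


[0:5]: 62
[1:6]: 71
[2:7]: 72
[3:8]: 72

Max: 72 at [2:7]


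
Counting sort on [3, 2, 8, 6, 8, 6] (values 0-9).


Input: [3, 2, 8, 6, 8, 6]
Counts: [0, 0, 1, 1, 0, 0, 2, 0, 2, 0]

Sorted: [2, 3, 6, 6, 8, 8]


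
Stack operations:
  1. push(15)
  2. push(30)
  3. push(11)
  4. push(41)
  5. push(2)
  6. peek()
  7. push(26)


push(15) -> [15]
push(30) -> [15, 30]
push(11) -> [15, 30, 11]
push(41) -> [15, 30, 11, 41]
push(2) -> [15, 30, 11, 41, 2]
peek()->2
push(26) -> [15, 30, 11, 41, 2, 26]

Final stack: [15, 30, 11, 41, 2, 26]


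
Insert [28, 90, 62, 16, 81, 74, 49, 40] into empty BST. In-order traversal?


Insert 28: root
Insert 90: R from 28
Insert 62: R from 28 -> L from 90
Insert 16: L from 28
Insert 81: R from 28 -> L from 90 -> R from 62
Insert 74: R from 28 -> L from 90 -> R from 62 -> L from 81
Insert 49: R from 28 -> L from 90 -> L from 62
Insert 40: R from 28 -> L from 90 -> L from 62 -> L from 49

In-order: [16, 28, 40, 49, 62, 74, 81, 90]


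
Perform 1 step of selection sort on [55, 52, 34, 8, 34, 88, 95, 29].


Initial: [55, 52, 34, 8, 34, 88, 95, 29]
Step 1: min=8 at 3
  Swap: [8, 52, 34, 55, 34, 88, 95, 29]

After 1 step: [8, 52, 34, 55, 34, 88, 95, 29]


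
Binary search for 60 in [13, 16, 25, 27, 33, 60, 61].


Step 1: lo=0, hi=6, mid=3, val=27
Step 2: lo=4, hi=6, mid=5, val=60

Found at index 5


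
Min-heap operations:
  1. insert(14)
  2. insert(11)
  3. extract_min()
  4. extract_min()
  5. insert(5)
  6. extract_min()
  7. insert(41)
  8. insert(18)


insert(14) -> [14]
insert(11) -> [11, 14]
extract_min()->11, [14]
extract_min()->14, []
insert(5) -> [5]
extract_min()->5, []
insert(41) -> [41]
insert(18) -> [18, 41]

Final heap: [18, 41]


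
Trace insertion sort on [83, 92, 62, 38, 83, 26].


Initial: [83, 92, 62, 38, 83, 26]
Insert 92: [83, 92, 62, 38, 83, 26]
Insert 62: [62, 83, 92, 38, 83, 26]
Insert 38: [38, 62, 83, 92, 83, 26]
Insert 83: [38, 62, 83, 83, 92, 26]
Insert 26: [26, 38, 62, 83, 83, 92]

Sorted: [26, 38, 62, 83, 83, 92]


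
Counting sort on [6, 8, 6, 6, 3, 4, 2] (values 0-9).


Input: [6, 8, 6, 6, 3, 4, 2]
Counts: [0, 0, 1, 1, 1, 0, 3, 0, 1, 0]

Sorted: [2, 3, 4, 6, 6, 6, 8]


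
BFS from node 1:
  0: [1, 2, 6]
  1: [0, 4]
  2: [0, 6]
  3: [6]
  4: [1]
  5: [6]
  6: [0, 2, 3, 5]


Visit 1, enqueue [0, 4]
Visit 0, enqueue [2, 6]
Visit 4, enqueue []
Visit 2, enqueue []
Visit 6, enqueue [3, 5]
Visit 3, enqueue []
Visit 5, enqueue []

BFS order: [1, 0, 4, 2, 6, 3, 5]


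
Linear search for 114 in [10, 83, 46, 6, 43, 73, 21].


i=0: 10!=114
i=1: 83!=114
i=2: 46!=114
i=3: 6!=114
i=4: 43!=114
i=5: 73!=114
i=6: 21!=114

Not found, 7 comps


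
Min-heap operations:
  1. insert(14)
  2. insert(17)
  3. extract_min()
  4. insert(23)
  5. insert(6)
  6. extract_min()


insert(14) -> [14]
insert(17) -> [14, 17]
extract_min()->14, [17]
insert(23) -> [17, 23]
insert(6) -> [6, 23, 17]
extract_min()->6, [17, 23]

Final heap: [17, 23]


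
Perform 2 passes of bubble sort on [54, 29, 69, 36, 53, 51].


Initial: [54, 29, 69, 36, 53, 51]
Pass 1: [29, 54, 36, 53, 51, 69] (4 swaps)
Pass 2: [29, 36, 53, 51, 54, 69] (3 swaps)

After 2 passes: [29, 36, 53, 51, 54, 69]


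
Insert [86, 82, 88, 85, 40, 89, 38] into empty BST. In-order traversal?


Insert 86: root
Insert 82: L from 86
Insert 88: R from 86
Insert 85: L from 86 -> R from 82
Insert 40: L from 86 -> L from 82
Insert 89: R from 86 -> R from 88
Insert 38: L from 86 -> L from 82 -> L from 40

In-order: [38, 40, 82, 85, 86, 88, 89]


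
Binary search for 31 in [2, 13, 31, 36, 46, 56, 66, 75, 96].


Step 1: lo=0, hi=8, mid=4, val=46
Step 2: lo=0, hi=3, mid=1, val=13
Step 3: lo=2, hi=3, mid=2, val=31

Found at index 2


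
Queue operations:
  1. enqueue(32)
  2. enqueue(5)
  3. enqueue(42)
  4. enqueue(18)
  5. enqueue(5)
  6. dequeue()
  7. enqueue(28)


enqueue(32) -> [32]
enqueue(5) -> [32, 5]
enqueue(42) -> [32, 5, 42]
enqueue(18) -> [32, 5, 42, 18]
enqueue(5) -> [32, 5, 42, 18, 5]
dequeue()->32, [5, 42, 18, 5]
enqueue(28) -> [5, 42, 18, 5, 28]

Final queue: [5, 42, 18, 5, 28]


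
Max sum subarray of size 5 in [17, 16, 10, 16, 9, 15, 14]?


[0:5]: 68
[1:6]: 66
[2:7]: 64

Max: 68 at [0:5]


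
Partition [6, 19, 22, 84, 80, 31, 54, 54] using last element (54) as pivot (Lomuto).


Pivot: 54
  6 <= 54: advance i (no swap)
  19 <= 54: advance i (no swap)
  22 <= 54: advance i (no swap)
  31 <= 54: swap -> [6, 19, 22, 31, 80, 84, 54, 54]
  54 <= 54: swap -> [6, 19, 22, 31, 54, 84, 80, 54]
Place pivot at 5: [6, 19, 22, 31, 54, 54, 80, 84]

Partitioned: [6, 19, 22, 31, 54, 54, 80, 84]


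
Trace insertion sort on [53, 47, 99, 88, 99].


Initial: [53, 47, 99, 88, 99]
Insert 47: [47, 53, 99, 88, 99]
Insert 99: [47, 53, 99, 88, 99]
Insert 88: [47, 53, 88, 99, 99]
Insert 99: [47, 53, 88, 99, 99]

Sorted: [47, 53, 88, 99, 99]


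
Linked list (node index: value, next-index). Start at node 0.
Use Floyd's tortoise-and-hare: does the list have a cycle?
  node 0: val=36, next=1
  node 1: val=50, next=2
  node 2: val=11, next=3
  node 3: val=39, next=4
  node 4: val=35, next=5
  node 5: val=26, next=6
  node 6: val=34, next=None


Floyd's tortoise (slow, +1) and hare (fast, +2):
  init: slow=0, fast=0
  step 1: slow=1, fast=2
  step 2: slow=2, fast=4
  step 3: slow=3, fast=6
  step 4: fast -> None, no cycle

Cycle: no


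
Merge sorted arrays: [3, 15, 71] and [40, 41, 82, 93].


Take 3 from A
Take 15 from A
Take 40 from B
Take 41 from B
Take 71 from A

Merged: [3, 15, 40, 41, 71, 82, 93]


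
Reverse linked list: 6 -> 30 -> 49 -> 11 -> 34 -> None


Step 1: curr=6, set curr.next=prev(None) | reversed so far: 6
Step 2: curr=30, set curr.next=prev(6) | reversed so far: 30 -> 6
Step 3: curr=49, set curr.next=prev(30) | reversed so far: 49 -> 30 -> 6
Step 4: curr=11, set curr.next=prev(49) | reversed so far: 11 -> 49 -> 30 -> 6
Step 5: curr=34, set curr.next=prev(11) | reversed so far: 34 -> 11 -> 49 -> 30 -> 6

34 -> 11 -> 49 -> 30 -> 6 -> None


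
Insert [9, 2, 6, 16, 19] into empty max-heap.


Insert 9: [9]
Insert 2: [9, 2]
Insert 6: [9, 2, 6]
Insert 16: [16, 9, 6, 2]
Insert 19: [19, 16, 6, 2, 9]

Final heap: [19, 16, 6, 2, 9]


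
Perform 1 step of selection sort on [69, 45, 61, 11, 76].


Initial: [69, 45, 61, 11, 76]
Step 1: min=11 at 3
  Swap: [11, 45, 61, 69, 76]

After 1 step: [11, 45, 61, 69, 76]


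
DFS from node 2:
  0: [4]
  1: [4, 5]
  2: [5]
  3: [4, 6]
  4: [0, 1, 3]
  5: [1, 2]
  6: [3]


Visit 2, push [5]
Visit 5, push [1]
Visit 1, push [4]
Visit 4, push [3, 0]
Visit 0, push []
Visit 3, push [6]
Visit 6, push []

DFS order: [2, 5, 1, 4, 0, 3, 6]


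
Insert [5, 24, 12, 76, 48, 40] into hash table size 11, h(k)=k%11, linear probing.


Insert 5: h=5 -> slot 5
Insert 24: h=2 -> slot 2
Insert 12: h=1 -> slot 1
Insert 76: h=10 -> slot 10
Insert 48: h=4 -> slot 4
Insert 40: h=7 -> slot 7

Table: [None, 12, 24, None, 48, 5, None, 40, None, None, 76]


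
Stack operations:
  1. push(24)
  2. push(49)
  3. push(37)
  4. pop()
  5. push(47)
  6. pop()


push(24) -> [24]
push(49) -> [24, 49]
push(37) -> [24, 49, 37]
pop()->37, [24, 49]
push(47) -> [24, 49, 47]
pop()->47, [24, 49]

Final stack: [24, 49]


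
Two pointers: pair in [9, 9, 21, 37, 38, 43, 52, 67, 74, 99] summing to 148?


lo=0(9)+hi=9(99)=108
lo=1(9)+hi=9(99)=108
lo=2(21)+hi=9(99)=120
lo=3(37)+hi=9(99)=136
lo=4(38)+hi=9(99)=137
lo=5(43)+hi=9(99)=142
lo=6(52)+hi=9(99)=151
lo=6(52)+hi=8(74)=126
lo=7(67)+hi=8(74)=141

No pair found


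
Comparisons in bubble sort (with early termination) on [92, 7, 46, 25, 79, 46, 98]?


Algorithm: bubble sort (with early termination)
Input: [92, 7, 46, 25, 79, 46, 98]
Sorted: [7, 25, 46, 46, 79, 92, 98]

15


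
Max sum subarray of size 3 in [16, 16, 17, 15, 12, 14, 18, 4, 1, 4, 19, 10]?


[0:3]: 49
[1:4]: 48
[2:5]: 44
[3:6]: 41
[4:7]: 44
[5:8]: 36
[6:9]: 23
[7:10]: 9
[8:11]: 24
[9:12]: 33

Max: 49 at [0:3]


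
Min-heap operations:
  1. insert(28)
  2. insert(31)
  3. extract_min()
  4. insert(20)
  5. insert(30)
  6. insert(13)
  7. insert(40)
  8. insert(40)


insert(28) -> [28]
insert(31) -> [28, 31]
extract_min()->28, [31]
insert(20) -> [20, 31]
insert(30) -> [20, 31, 30]
insert(13) -> [13, 20, 30, 31]
insert(40) -> [13, 20, 30, 31, 40]
insert(40) -> [13, 20, 30, 31, 40, 40]

Final heap: [13, 20, 30, 31, 40, 40]


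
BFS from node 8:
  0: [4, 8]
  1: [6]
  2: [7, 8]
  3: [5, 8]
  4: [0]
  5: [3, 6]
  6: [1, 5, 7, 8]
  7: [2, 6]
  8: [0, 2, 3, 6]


Visit 8, enqueue [0, 2, 3, 6]
Visit 0, enqueue [4]
Visit 2, enqueue [7]
Visit 3, enqueue [5]
Visit 6, enqueue [1]
Visit 4, enqueue []
Visit 7, enqueue []
Visit 5, enqueue []
Visit 1, enqueue []

BFS order: [8, 0, 2, 3, 6, 4, 7, 5, 1]


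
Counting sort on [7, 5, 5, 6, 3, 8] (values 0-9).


Input: [7, 5, 5, 6, 3, 8]
Counts: [0, 0, 0, 1, 0, 2, 1, 1, 1, 0]

Sorted: [3, 5, 5, 6, 7, 8]


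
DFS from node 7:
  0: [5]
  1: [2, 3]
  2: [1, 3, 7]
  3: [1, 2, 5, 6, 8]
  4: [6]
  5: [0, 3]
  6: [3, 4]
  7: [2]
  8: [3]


Visit 7, push [2]
Visit 2, push [3, 1]
Visit 1, push [3]
Visit 3, push [8, 6, 5]
Visit 5, push [0]
Visit 0, push []
Visit 6, push [4]
Visit 4, push []
Visit 8, push []

DFS order: [7, 2, 1, 3, 5, 0, 6, 4, 8]


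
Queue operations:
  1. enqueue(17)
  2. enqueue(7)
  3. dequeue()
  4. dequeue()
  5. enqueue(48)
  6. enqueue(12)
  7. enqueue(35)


enqueue(17) -> [17]
enqueue(7) -> [17, 7]
dequeue()->17, [7]
dequeue()->7, []
enqueue(48) -> [48]
enqueue(12) -> [48, 12]
enqueue(35) -> [48, 12, 35]

Final queue: [48, 12, 35]


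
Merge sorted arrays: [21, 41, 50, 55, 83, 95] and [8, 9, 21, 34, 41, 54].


Take 8 from B
Take 9 from B
Take 21 from A
Take 21 from B
Take 34 from B
Take 41 from A
Take 41 from B
Take 50 from A
Take 54 from B

Merged: [8, 9, 21, 21, 34, 41, 41, 50, 54, 55, 83, 95]


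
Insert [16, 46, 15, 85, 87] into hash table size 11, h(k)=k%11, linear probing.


Insert 16: h=5 -> slot 5
Insert 46: h=2 -> slot 2
Insert 15: h=4 -> slot 4
Insert 85: h=8 -> slot 8
Insert 87: h=10 -> slot 10

Table: [None, None, 46, None, 15, 16, None, None, 85, None, 87]


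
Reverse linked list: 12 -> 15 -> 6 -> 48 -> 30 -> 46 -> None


Step 1: curr=12, set curr.next=prev(None) | reversed so far: 12
Step 2: curr=15, set curr.next=prev(12) | reversed so far: 15 -> 12
Step 3: curr=6, set curr.next=prev(15) | reversed so far: 6 -> 15 -> 12
Step 4: curr=48, set curr.next=prev(6) | reversed so far: 48 -> 6 -> 15 -> 12
Step 5: curr=30, set curr.next=prev(48) | reversed so far: 30 -> 48 -> 6 -> 15 -> 12
Step 6: curr=46, set curr.next=prev(30) | reversed so far: 46 -> 30 -> 48 -> 6 -> 15 -> 12

46 -> 30 -> 48 -> 6 -> 15 -> 12 -> None


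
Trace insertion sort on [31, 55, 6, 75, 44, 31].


Initial: [31, 55, 6, 75, 44, 31]
Insert 55: [31, 55, 6, 75, 44, 31]
Insert 6: [6, 31, 55, 75, 44, 31]
Insert 75: [6, 31, 55, 75, 44, 31]
Insert 44: [6, 31, 44, 55, 75, 31]
Insert 31: [6, 31, 31, 44, 55, 75]

Sorted: [6, 31, 31, 44, 55, 75]


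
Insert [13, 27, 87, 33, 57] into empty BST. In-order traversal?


Insert 13: root
Insert 27: R from 13
Insert 87: R from 13 -> R from 27
Insert 33: R from 13 -> R from 27 -> L from 87
Insert 57: R from 13 -> R from 27 -> L from 87 -> R from 33

In-order: [13, 27, 33, 57, 87]


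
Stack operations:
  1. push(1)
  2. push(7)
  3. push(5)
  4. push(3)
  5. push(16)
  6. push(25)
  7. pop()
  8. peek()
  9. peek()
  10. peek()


push(1) -> [1]
push(7) -> [1, 7]
push(5) -> [1, 7, 5]
push(3) -> [1, 7, 5, 3]
push(16) -> [1, 7, 5, 3, 16]
push(25) -> [1, 7, 5, 3, 16, 25]
pop()->25, [1, 7, 5, 3, 16]
peek()->16
peek()->16
peek()->16

Final stack: [1, 7, 5, 3, 16]


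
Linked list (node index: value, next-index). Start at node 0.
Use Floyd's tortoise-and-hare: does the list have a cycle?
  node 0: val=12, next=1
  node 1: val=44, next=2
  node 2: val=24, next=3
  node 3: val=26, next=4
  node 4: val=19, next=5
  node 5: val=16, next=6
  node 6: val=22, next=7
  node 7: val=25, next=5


Floyd's tortoise (slow, +1) and hare (fast, +2):
  init: slow=0, fast=0
  step 1: slow=1, fast=2
  step 2: slow=2, fast=4
  step 3: slow=3, fast=6
  step 4: slow=4, fast=5
  step 5: slow=5, fast=7
  step 6: slow=6, fast=6
  slow == fast at node 6: cycle detected

Cycle: yes


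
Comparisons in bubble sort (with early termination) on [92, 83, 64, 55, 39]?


Algorithm: bubble sort (with early termination)
Input: [92, 83, 64, 55, 39]
Sorted: [39, 55, 64, 83, 92]

10


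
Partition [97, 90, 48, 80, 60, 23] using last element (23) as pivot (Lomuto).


Pivot: 23
Place pivot at 0: [23, 90, 48, 80, 60, 97]

Partitioned: [23, 90, 48, 80, 60, 97]


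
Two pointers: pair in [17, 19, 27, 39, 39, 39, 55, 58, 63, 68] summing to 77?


lo=0(17)+hi=9(68)=85
lo=0(17)+hi=8(63)=80
lo=0(17)+hi=7(58)=75
lo=1(19)+hi=7(58)=77

Yes: 19+58=77


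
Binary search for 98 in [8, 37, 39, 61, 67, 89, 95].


Step 1: lo=0, hi=6, mid=3, val=61
Step 2: lo=4, hi=6, mid=5, val=89
Step 3: lo=6, hi=6, mid=6, val=95

Not found


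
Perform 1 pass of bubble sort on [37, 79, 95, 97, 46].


Initial: [37, 79, 95, 97, 46]
Pass 1: [37, 79, 95, 46, 97] (1 swaps)

After 1 pass: [37, 79, 95, 46, 97]


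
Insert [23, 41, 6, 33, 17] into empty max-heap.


Insert 23: [23]
Insert 41: [41, 23]
Insert 6: [41, 23, 6]
Insert 33: [41, 33, 6, 23]
Insert 17: [41, 33, 6, 23, 17]

Final heap: [41, 33, 6, 23, 17]


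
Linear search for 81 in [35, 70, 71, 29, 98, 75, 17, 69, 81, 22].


i=0: 35!=81
i=1: 70!=81
i=2: 71!=81
i=3: 29!=81
i=4: 98!=81
i=5: 75!=81
i=6: 17!=81
i=7: 69!=81
i=8: 81==81 found!

Found at 8, 9 comps


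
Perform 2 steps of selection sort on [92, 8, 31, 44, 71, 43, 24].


Initial: [92, 8, 31, 44, 71, 43, 24]
Step 1: min=8 at 1
  Swap: [8, 92, 31, 44, 71, 43, 24]
Step 2: min=24 at 6
  Swap: [8, 24, 31, 44, 71, 43, 92]

After 2 steps: [8, 24, 31, 44, 71, 43, 92]


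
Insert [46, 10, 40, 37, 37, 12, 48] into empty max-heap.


Insert 46: [46]
Insert 10: [46, 10]
Insert 40: [46, 10, 40]
Insert 37: [46, 37, 40, 10]
Insert 37: [46, 37, 40, 10, 37]
Insert 12: [46, 37, 40, 10, 37, 12]
Insert 48: [48, 37, 46, 10, 37, 12, 40]

Final heap: [48, 37, 46, 10, 37, 12, 40]


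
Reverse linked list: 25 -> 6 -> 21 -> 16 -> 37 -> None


Step 1: curr=25, set curr.next=prev(None) | reversed so far: 25
Step 2: curr=6, set curr.next=prev(25) | reversed so far: 6 -> 25
Step 3: curr=21, set curr.next=prev(6) | reversed so far: 21 -> 6 -> 25
Step 4: curr=16, set curr.next=prev(21) | reversed so far: 16 -> 21 -> 6 -> 25
Step 5: curr=37, set curr.next=prev(16) | reversed so far: 37 -> 16 -> 21 -> 6 -> 25

37 -> 16 -> 21 -> 6 -> 25 -> None
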